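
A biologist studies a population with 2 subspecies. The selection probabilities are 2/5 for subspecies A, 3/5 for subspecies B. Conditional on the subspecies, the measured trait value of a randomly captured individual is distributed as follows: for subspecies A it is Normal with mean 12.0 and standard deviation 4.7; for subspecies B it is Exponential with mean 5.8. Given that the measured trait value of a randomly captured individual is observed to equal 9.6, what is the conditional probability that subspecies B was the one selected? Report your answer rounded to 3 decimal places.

0.399

Likelihoods f(9.6 | ·): A: 0.0745059; B: 0.0329412.
Posterior ∝ prior × likelihood. Numerator for B: 0.6·0.0329412 = 0.0197647.
Normalizing constant: 0.4·0.0745059 + 0.6·0.0329412 = 0.0495671.
P(B | observation) = 0.0197647 / 0.0495671 = 0.398747.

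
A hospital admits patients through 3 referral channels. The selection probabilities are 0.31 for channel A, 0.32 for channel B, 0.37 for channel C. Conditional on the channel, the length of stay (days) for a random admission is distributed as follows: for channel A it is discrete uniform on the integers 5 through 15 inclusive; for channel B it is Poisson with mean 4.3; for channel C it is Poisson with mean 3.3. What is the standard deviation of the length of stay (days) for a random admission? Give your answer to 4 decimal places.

Per component, A: μ=10, E[X²]=110; B: μ=4.3, E[X²]=22.79; C: μ=3.3, E[X²]=14.19.
E[X] = 0.31·10 + 0.32·4.3 + 0.37·3.3 = 5.697.
E[X²] = 0.31·110 + 0.32·22.79 + 0.37·14.19 = 46.6431.
Var(X) = E[X²] − (E[X])² = 46.6431 − 32.4558 = 14.1873.
SD(X) = √14.1873 = 3.7666.

3.7666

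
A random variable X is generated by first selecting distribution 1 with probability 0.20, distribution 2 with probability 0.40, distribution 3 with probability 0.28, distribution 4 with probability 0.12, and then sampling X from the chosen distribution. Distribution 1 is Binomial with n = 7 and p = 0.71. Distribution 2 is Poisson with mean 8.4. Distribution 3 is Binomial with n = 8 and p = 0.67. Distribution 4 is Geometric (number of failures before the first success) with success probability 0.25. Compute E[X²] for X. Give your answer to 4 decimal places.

47.8720

For each component E[X²] = Var + (mean)², giving 1: 26.1422; 2: 78.96; 3: 30.4984; 4: 21.
Overall E[X²] = 0.2·26.1422 + 0.4·78.96 + 0.28·30.4984 + 0.12·21 = 47.872.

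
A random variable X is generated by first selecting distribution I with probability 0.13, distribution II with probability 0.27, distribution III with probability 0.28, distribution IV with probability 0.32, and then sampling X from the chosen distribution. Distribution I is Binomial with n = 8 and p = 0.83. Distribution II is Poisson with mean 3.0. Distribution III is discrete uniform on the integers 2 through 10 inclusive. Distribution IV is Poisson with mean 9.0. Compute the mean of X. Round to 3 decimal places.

Component means — I: 6.64; II: 3; III: 6; IV: 9.
E[X] = 0.13·6.64 + 0.27·3 + 0.28·6 + 0.32·9 = 6.2332.

6.233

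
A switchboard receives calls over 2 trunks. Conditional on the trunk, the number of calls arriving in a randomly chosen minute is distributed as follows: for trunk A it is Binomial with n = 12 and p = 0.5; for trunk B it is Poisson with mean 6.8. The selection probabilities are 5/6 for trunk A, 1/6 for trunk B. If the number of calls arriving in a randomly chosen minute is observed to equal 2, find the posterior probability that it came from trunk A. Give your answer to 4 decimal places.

Likelihoods P(X=2 | ·): A: 0.0161133; B: 0.0257505.
Posterior ∝ prior × likelihood. Numerator for A: 0.833333·0.0161133 = 0.0134277.
Normalizing constant: 0.833333·0.0161133 + 0.166667·0.0257505 = 0.0177195.
P(A | observation) = 0.0134277 / 0.0177195 = 0.757795.

0.7578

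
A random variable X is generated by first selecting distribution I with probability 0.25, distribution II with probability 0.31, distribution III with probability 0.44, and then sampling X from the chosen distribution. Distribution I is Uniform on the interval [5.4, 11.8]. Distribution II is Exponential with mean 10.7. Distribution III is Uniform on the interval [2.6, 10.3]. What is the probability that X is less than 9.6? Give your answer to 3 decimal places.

Conditional on each component, P(X < 9.6): I: 0.65625; II: 0.592289; III: 0.909091.
By total probability, P(X < 9.6) = 0.25·0.65625 + 0.31·0.592289 + 0.44·0.909091 = 0.747672.

0.748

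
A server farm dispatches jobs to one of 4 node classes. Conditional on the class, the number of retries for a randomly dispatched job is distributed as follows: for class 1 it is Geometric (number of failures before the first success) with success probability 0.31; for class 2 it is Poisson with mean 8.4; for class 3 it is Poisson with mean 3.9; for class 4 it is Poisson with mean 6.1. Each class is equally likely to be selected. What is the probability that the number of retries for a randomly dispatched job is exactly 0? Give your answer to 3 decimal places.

Conditional on each class, P(X = 0): 1: 0.31; 2: 0.000224867; 3: 0.0202419; 4: 0.00224287.
By total probability, P(X = 0) = 0.25·0.31 + 0.25·0.000224867 + 0.25·0.0202419 + 0.25·0.00224287 = 0.0831774.

0.083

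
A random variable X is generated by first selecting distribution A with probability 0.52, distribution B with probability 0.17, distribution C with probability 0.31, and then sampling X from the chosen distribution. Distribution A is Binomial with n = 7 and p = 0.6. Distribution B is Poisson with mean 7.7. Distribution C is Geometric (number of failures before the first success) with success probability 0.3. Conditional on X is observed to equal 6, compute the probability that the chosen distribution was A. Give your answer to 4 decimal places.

0.6715

Likelihoods P(X=6 | ·): A: 0.130637; B: 0.131082; C: 0.0352947.
Posterior ∝ prior × likelihood. Numerator for A: 0.52·0.130637 = 0.0679311.
Normalizing constant: 0.52·0.130637 + 0.17·0.131082 + 0.31·0.0352947 = 0.101156.
P(A | observation) = 0.0679311 / 0.101156 = 0.671545.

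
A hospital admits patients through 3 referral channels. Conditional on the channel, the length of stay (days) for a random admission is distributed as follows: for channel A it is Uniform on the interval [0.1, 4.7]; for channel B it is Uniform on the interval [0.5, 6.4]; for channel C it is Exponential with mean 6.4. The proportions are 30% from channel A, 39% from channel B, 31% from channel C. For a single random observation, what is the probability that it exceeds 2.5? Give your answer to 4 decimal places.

Conditional on each channel, P(X > 2.5): A: 0.478261; B: 0.661017; C: 0.676634.
By total probability, P(X > 2.5) = 0.3·0.478261 + 0.39·0.661017 + 0.31·0.676634 = 0.611031.

0.6110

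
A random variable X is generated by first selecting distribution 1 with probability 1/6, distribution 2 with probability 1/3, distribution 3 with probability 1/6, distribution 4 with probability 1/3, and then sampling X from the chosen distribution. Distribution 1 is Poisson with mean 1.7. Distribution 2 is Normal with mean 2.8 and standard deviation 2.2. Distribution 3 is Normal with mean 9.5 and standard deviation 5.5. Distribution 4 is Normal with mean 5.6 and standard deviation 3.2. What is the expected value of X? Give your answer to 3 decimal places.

4.667

Component means — 1: 1.7; 2: 2.8; 3: 9.5; 4: 5.6.
E[X] = 0.166667·1.7 + 0.333333·2.8 + 0.166667·9.5 + 0.333333·5.6 = 4.66667.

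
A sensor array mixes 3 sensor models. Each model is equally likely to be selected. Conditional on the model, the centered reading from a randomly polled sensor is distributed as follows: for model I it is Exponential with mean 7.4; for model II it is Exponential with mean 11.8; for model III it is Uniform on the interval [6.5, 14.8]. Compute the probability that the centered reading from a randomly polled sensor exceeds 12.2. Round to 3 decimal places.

Conditional on each model, P(X > 12.2): I: 0.19231; II: 0.355618; III: 0.313253.
By total probability, P(X > 12.2) = 0.333333·0.19231 + 0.333333·0.355618 + 0.333333·0.313253 = 0.28706.

0.287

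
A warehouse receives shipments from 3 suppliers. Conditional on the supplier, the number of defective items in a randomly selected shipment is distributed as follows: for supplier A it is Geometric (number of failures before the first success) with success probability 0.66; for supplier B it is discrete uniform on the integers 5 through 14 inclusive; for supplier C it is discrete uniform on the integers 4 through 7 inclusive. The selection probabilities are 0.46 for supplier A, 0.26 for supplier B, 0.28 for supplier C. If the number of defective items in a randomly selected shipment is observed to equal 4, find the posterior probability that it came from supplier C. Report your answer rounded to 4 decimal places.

0.9452

Likelihoods P(X=4 | ·): A: 0.00881982; B: 0; C: 0.25.
Posterior ∝ prior × likelihood. Numerator for C: 0.28·0.25 = 0.07.
Normalizing constant: 0.46·0.00881982 + 0.26·0 + 0.28·0.25 = 0.0740571.
P(C | observation) = 0.07 / 0.0740571 = 0.945216.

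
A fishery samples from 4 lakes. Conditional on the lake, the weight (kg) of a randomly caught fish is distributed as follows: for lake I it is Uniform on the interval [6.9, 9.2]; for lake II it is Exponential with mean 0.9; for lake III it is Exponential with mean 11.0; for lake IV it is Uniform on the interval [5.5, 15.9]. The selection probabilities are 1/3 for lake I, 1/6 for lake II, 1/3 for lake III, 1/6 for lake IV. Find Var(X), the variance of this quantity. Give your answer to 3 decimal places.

Per component, I: μ=8.05, E[X²]=65.2433; II: μ=0.9, E[X²]=1.62; III: μ=11, E[X²]=242; IV: μ=10.7, E[X²]=123.503.
E[X] = 0.333333·8.05 + 0.166667·0.9 + 0.333333·11 + 0.166667·10.7 = 8.28333.
E[X²] = 0.333333·65.2433 + 0.166667·1.62 + 0.333333·242 + 0.166667·123.503 = 123.268.
Var(X) = E[X²] − (E[X])² = 123.268 − 68.6136 = 54.6547.

54.655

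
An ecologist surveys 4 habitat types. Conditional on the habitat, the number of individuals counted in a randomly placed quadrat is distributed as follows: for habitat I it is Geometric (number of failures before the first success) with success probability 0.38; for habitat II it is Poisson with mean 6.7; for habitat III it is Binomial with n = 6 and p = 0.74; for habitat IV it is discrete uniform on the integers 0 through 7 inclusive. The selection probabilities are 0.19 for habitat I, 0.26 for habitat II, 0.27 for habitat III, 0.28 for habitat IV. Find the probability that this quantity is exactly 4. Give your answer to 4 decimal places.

0.1546

Conditional on each habitat, P(X = 4): I: 0.0561501; II: 0.103351; III: 0.304064; IV: 0.125.
By total probability, P(X = 4) = 0.19·0.0561501 + 0.26·0.103351 + 0.27·0.304064 + 0.28·0.125 = 0.154637.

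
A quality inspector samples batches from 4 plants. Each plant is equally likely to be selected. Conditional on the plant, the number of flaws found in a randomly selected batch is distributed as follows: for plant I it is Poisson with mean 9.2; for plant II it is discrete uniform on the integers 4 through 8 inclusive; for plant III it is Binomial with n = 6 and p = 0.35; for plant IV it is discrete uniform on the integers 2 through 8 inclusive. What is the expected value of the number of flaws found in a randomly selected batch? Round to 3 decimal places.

5.575

Component means — I: 9.2; II: 6; III: 2.1; IV: 5.
E[X] = 0.25·9.2 + 0.25·6 + 0.25·2.1 + 0.25·5 = 5.575.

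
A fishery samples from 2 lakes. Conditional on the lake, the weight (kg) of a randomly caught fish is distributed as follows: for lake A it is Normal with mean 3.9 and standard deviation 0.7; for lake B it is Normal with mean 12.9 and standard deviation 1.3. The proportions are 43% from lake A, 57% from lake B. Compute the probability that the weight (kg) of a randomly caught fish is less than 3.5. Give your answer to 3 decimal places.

Conditional on each lake, P(X < 3.5): A: 0.283855; B: 2.40141e-13.
By total probability, P(X < 3.5) = 0.43·0.283855 + 0.57·2.40141e-13 = 0.122057.

0.122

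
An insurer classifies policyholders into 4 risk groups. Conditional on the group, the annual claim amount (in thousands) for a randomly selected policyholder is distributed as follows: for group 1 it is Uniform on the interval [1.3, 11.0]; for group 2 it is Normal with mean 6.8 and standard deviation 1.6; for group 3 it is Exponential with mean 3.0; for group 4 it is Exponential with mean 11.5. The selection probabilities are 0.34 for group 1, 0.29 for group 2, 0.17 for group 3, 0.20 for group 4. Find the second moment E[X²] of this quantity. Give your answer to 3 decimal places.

For each component E[X²] = Var + (mean)², giving 1: 45.6633; 2: 48.8; 3: 18; 4: 264.5.
Overall E[X²] = 0.34·45.6633 + 0.29·48.8 + 0.17·18 + 0.2·264.5 = 85.6375.

85.638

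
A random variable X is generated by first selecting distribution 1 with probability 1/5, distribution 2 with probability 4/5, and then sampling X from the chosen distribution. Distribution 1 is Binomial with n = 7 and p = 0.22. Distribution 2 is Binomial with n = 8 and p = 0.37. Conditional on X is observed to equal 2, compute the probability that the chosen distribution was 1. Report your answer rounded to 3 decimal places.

Likelihoods P(X=2 | ·): 1: 0.293452; 2: 0.239665.
Posterior ∝ prior × likelihood. Numerator for 1: 0.2·0.293452 = 0.0586905.
Normalizing constant: 0.2·0.293452 + 0.8·0.239665 = 0.250423.
P(1 | observation) = 0.0586905 / 0.250423 = 0.234366.

0.234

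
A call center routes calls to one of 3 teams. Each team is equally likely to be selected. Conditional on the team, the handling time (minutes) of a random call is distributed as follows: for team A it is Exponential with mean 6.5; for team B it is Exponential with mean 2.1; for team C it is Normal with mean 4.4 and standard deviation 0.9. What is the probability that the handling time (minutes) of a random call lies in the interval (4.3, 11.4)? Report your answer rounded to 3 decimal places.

0.337

Conditional on each team, P(4.3 < X < 11.4): A: 0.34295; B: 0.124652; C: 0.544236.
By total probability, P(4.3 < X < 11.4) = 0.333333·0.34295 + 0.333333·0.124652 + 0.333333·0.544236 = 0.337279.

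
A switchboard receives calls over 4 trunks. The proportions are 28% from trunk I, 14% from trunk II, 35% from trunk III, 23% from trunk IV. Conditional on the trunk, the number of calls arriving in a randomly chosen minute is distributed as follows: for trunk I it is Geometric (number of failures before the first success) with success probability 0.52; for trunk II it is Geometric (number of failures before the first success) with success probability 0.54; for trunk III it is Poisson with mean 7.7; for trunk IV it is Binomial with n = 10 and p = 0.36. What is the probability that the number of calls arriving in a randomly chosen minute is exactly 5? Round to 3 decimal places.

Conditional on each trunk, P(X = 5): I: 0.0132498; II: 0.011122; III: 0.102142; IV: 0.163611.
By total probability, P(X = 5) = 0.28·0.0132498 + 0.14·0.011122 + 0.35·0.102142 + 0.23·0.163611 = 0.0786473.

0.079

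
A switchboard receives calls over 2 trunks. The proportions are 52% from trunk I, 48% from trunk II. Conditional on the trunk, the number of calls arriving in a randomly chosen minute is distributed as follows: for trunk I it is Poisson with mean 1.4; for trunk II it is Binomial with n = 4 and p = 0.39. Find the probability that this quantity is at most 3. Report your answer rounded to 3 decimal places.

0.961

Conditional on each trunk, P(X ≤ 3): I: 0.946275; II: 0.976866.
By total probability, P(X ≤ 3) = 0.52·0.946275 + 0.48·0.976866 = 0.960958.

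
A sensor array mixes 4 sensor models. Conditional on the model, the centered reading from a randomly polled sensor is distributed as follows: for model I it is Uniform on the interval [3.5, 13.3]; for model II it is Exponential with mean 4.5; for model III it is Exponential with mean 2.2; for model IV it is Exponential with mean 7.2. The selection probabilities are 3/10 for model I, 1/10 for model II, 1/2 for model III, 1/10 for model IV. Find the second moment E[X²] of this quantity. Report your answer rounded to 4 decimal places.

For each component E[X²] = Var + (mean)², giving I: 78.5633; II: 40.5; III: 9.68; IV: 103.68.
Overall E[X²] = 0.3·78.5633 + 0.1·40.5 + 0.5·9.68 + 0.1·103.68 = 42.827.

42.8270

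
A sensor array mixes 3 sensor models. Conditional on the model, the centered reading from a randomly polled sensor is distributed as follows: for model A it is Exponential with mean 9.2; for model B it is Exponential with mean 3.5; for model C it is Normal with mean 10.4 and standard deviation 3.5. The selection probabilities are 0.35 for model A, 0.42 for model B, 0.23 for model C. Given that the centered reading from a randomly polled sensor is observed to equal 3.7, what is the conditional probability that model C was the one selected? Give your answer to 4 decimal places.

Likelihoods f(3.7 | ·): A: 0.0727027; B: 0.0992706; C: 0.0182435.
Posterior ∝ prior × likelihood. Numerator for C: 0.23·0.0182435 = 0.00419601.
Normalizing constant: 0.35·0.0727027 + 0.42·0.0992706 + 0.23·0.0182435 = 0.0713356.
P(C | observation) = 0.00419601 / 0.0713356 = 0.0588206.

0.0588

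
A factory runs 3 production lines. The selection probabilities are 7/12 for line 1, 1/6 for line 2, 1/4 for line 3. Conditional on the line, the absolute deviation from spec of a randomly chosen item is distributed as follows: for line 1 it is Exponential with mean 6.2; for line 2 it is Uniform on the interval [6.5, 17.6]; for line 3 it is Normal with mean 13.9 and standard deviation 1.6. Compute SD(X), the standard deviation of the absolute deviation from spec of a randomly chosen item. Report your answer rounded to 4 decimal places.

6.0738

Per component, 1: μ=6.2, E[X²]=76.88; 2: μ=12.05, E[X²]=155.47; 3: μ=13.9, E[X²]=195.77.
E[X] = 0.583333·6.2 + 0.166667·12.05 + 0.25·13.9 = 9.1.
E[X²] = 0.583333·76.88 + 0.166667·155.47 + 0.25·195.77 = 119.701.
Var(X) = E[X²] − (E[X])² = 119.701 − 82.81 = 36.8908.
SD(X) = √36.8908 = 6.07378.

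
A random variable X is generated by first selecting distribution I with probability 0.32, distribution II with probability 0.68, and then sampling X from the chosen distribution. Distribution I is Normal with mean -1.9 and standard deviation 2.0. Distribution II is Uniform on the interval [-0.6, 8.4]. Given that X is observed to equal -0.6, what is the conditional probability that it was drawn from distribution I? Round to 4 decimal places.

0.4062

Likelihoods f(-0.6 | ·): I: 0.161486; II: 0.111111.
Posterior ∝ prior × likelihood. Numerator for I: 0.32·0.161486 = 0.0516756.
Normalizing constant: 0.32·0.161486 + 0.68·0.111111 = 0.127231.
P(I | observation) = 0.0516756 / 0.127231 = 0.406155.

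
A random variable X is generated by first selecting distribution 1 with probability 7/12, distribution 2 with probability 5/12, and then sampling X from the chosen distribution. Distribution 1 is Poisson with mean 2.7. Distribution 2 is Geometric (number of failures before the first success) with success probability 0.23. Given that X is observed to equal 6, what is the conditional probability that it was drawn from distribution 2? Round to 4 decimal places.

Likelihoods P(X=6 | ·): 1: 0.0361622; 2: 0.0479371.
Posterior ∝ prior × likelihood. Numerator for 2: 0.416667·0.0479371 = 0.0199738.
Normalizing constant: 0.583333·0.0361622 + 0.416667·0.0479371 = 0.0410684.
P(2 | observation) = 0.0199738 / 0.0410684 = 0.486354.

0.4864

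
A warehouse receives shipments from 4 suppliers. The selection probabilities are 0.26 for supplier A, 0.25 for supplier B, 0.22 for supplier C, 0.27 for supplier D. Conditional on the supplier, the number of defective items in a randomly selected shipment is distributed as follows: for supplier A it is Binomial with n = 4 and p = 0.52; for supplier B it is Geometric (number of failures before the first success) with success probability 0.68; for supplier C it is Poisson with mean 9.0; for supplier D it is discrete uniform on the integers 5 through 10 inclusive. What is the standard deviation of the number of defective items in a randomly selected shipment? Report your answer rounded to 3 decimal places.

3.955

Per component, A: μ=2.08, E[X²]=5.3248; B: μ=0.470588, E[X²]=0.913495; C: μ=9, E[X²]=90; D: μ=7.5, E[X²]=59.1667.
E[X] = 0.26·2.08 + 0.25·0.470588 + 0.22·9 + 0.27·7.5 = 4.66345.
E[X²] = 0.26·5.3248 + 0.25·0.913495 + 0.22·90 + 0.27·59.1667 = 37.3878.
Var(X) = E[X²] − (E[X])² = 37.3878 − 21.7477 = 15.6401.
SD(X) = √15.6401 = 3.95475.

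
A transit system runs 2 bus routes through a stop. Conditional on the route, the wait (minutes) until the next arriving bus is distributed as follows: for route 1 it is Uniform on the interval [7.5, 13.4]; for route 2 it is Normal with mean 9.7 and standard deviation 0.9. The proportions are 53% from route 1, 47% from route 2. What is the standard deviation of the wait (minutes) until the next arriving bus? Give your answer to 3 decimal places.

Per component, 1: μ=10.45, E[X²]=112.103; 2: μ=9.7, E[X²]=94.9.
E[X] = 0.53·10.45 + 0.47·9.7 = 10.0975.
E[X²] = 0.53·112.103 + 0.47·94.9 = 104.018.
Var(X) = E[X²] − (E[X])² = 104.018 − 101.96 = 2.05826.
SD(X) = √2.05826 = 1.43466.

1.435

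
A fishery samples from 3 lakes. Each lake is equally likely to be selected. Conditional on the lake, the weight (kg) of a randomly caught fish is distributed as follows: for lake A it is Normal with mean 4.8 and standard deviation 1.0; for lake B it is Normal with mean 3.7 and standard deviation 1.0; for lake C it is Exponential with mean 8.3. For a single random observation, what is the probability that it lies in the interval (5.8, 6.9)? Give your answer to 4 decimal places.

0.0732

Conditional on each lake, P(5.8 < X < 6.9): A: 0.140791; B: 0.0171773; C: 0.0617122.
By total probability, P(5.8 < X < 6.9) = 0.333333·0.140791 + 0.333333·0.0171773 + 0.333333·0.0617122 = 0.0732268.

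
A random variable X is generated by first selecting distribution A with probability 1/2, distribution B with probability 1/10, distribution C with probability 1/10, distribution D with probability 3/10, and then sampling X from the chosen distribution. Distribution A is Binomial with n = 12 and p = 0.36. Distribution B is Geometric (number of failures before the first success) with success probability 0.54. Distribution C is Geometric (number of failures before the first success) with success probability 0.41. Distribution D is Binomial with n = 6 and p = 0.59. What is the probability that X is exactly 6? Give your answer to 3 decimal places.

0.084

Conditional on each component, P(X = 6): A: 0.138219; B: 0.00511612; C: 0.017294; D: 0.0421805.
By total probability, P(X = 6) = 0.5·0.138219 + 0.1·0.00511612 + 0.1·0.017294 + 0.3·0.0421805 = 0.0840045.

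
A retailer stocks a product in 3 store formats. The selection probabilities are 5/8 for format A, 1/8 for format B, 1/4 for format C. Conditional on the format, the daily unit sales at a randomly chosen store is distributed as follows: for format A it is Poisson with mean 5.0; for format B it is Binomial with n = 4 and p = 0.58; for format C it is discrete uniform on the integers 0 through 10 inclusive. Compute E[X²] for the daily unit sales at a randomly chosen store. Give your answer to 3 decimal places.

28.295

For each component E[X²] = Var + (mean)², giving A: 30; B: 6.3568; C: 35.
Overall E[X²] = 0.625·30 + 0.125·6.3568 + 0.25·35 = 28.2946.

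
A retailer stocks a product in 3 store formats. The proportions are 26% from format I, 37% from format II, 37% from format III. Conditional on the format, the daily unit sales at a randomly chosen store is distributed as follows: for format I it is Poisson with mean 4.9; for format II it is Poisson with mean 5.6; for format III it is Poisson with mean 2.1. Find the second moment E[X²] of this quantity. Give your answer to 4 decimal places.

For each component E[X²] = Var + (mean)², giving I: 28.91; II: 36.96; III: 6.51.
Overall E[X²] = 0.26·28.91 + 0.37·36.96 + 0.37·6.51 = 23.6005.

23.6005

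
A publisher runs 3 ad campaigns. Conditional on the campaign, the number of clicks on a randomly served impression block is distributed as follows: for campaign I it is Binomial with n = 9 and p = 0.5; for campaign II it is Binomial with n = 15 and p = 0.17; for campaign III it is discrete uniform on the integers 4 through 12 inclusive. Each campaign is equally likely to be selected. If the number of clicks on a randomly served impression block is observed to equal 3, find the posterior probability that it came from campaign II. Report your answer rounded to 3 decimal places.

Likelihoods P(X=3 | ·): I: 0.164062; II: 0.238944; III: 0.
Posterior ∝ prior × likelihood. Numerator for II: 0.333333·0.238944 = 0.0796478.
Normalizing constant: 0.333333·0.164062 + 0.333333·0.238944 + 0.333333·0 = 0.134335.
P(II | observation) = 0.0796478 / 0.134335 = 0.592903.

0.593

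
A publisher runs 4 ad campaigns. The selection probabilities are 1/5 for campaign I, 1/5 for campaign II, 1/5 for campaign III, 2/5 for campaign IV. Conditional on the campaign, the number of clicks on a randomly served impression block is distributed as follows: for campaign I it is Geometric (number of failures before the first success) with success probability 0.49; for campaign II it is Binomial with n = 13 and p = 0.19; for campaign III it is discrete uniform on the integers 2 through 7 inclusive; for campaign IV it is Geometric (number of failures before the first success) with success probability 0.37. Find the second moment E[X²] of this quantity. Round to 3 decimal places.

For each component E[X²] = Var + (mean)², giving I: 3.20741; II: 8.1016; III: 23.1667; IV: 7.5011.
Overall E[X²] = 0.2·3.20741 + 0.2·8.1016 + 0.2·23.1667 + 0.4·7.5011 = 9.89557.

9.896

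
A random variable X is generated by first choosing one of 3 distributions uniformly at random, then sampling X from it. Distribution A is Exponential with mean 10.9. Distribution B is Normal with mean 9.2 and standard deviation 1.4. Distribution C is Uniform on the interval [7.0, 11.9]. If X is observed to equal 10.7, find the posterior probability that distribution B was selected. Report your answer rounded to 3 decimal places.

0.402

Likelihoods f(10.7 | ·): A: 0.0343754; B: 0.160511; C: 0.204082.
Posterior ∝ prior × likelihood. Numerator for B: 0.333333·0.160511 = 0.0535038.
Normalizing constant: 0.333333·0.0343754 + 0.333333·0.160511 + 0.333333·0.204082 = 0.132989.
P(B | observation) = 0.0535038 / 0.132989 = 0.402316.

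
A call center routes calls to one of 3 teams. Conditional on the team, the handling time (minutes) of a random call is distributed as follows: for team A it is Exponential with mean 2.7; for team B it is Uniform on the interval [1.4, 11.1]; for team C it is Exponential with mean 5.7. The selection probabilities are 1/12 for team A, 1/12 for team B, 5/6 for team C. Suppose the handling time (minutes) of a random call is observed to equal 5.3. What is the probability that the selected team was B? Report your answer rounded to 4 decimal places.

Likelihoods f(5.3 | ·): A: 0.0520154; B: 0.103093; C: 0.0692321.
Posterior ∝ prior × likelihood. Numerator for B: 0.0833333·0.103093 = 0.00859107.
Normalizing constant: 0.0833333·0.0520154 + 0.0833333·0.103093 + 0.833333·0.0692321 = 0.0706191.
P(B | observation) = 0.00859107 / 0.0706191 = 0.121654.

0.1217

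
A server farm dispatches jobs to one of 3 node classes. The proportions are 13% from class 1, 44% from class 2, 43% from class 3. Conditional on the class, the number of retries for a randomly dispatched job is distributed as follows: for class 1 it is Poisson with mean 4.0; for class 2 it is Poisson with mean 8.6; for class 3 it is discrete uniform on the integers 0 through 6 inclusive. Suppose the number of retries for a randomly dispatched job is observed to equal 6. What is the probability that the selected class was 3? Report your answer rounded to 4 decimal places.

0.5098

Likelihoods P(X=6 | ·): 1: 0.104196; 2: 0.103449; 3: 0.142857.
Posterior ∝ prior × likelihood. Numerator for 3: 0.43·0.142857 = 0.0614286.
Normalizing constant: 0.13·0.104196 + 0.44·0.103449 + 0.43·0.142857 = 0.120491.
P(3 | observation) = 0.0614286 / 0.120491 = 0.509817.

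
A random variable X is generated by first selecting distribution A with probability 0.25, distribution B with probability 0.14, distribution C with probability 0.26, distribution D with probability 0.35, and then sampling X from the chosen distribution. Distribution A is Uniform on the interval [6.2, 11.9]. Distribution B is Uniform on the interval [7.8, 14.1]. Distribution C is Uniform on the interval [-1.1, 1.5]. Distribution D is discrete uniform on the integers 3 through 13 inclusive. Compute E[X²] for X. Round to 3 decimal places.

For each component E[X²] = Var + (mean)², giving A: 84.61; B: 123.21; C: 0.603333; D: 74.
Overall E[X²] = 0.25·84.61 + 0.14·123.21 + 0.26·0.603333 + 0.35·74 = 64.4588.

64.459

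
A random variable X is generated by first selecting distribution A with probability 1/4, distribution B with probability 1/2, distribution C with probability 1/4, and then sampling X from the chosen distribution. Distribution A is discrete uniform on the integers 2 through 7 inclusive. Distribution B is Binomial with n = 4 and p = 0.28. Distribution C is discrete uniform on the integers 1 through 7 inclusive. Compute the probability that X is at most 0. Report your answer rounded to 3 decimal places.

Conditional on each component, P(X ≤ 0): A: 0; B: 0.268739; C: 0.
By total probability, P(X ≤ 0) = 0.25·0 + 0.5·0.268739 + 0.25·0 = 0.134369.

0.134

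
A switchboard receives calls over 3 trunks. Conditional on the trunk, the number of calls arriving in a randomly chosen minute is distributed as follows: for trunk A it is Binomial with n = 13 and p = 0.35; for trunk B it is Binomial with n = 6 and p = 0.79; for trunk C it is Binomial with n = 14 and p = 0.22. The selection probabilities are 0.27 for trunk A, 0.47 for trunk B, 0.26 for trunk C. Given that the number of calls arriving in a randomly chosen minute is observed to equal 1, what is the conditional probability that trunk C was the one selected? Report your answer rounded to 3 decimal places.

Likelihoods P(X=1 | ·): A: 0.0258804; B: 0.00193586; C: 0.121837.
Posterior ∝ prior × likelihood. Numerator for C: 0.26·0.121837 = 0.0316777.
Normalizing constant: 0.27·0.0258804 + 0.47·0.00193586 + 0.26·0.121837 = 0.0395753.
P(C | observation) = 0.0316777 / 0.0395753 = 0.800442.

0.800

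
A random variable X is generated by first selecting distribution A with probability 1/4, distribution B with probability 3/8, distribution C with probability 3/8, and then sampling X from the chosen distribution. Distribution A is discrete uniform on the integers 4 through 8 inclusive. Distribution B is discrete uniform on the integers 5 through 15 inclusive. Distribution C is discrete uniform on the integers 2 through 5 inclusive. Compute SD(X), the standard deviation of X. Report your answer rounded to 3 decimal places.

Per component, A: μ=6, E[X²]=38; B: μ=10, E[X²]=110; C: μ=3.5, E[X²]=13.5.
E[X] = 0.25·6 + 0.375·10 + 0.375·3.5 = 6.5625.
E[X²] = 0.25·38 + 0.375·110 + 0.375·13.5 = 55.8125.
Var(X) = E[X²] − (E[X])² = 55.8125 − 43.0664 = 12.7461.
SD(X) = √12.7461 = 3.57017.

3.570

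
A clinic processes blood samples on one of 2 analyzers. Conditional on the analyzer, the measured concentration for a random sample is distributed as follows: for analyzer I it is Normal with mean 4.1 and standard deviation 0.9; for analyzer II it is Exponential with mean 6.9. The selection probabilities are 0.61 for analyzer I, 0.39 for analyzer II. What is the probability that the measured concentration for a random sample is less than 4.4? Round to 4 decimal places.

0.5685

Conditional on each analyzer, P(X < 4.4): I: 0.630559; II: 0.471483.
By total probability, P(X < 4.4) = 0.61·0.630559 + 0.39·0.471483 = 0.568519.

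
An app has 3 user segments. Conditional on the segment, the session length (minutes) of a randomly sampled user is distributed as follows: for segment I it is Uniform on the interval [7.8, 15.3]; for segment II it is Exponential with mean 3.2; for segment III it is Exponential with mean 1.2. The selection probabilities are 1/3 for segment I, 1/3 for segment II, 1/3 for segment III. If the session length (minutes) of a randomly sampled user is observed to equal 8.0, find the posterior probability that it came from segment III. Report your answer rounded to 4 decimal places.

0.0066

Likelihoods f(8.0 | ·): I: 0.133333; II: 0.0256516; III: 0.00106053.
Posterior ∝ prior × likelihood. Numerator for III: 0.333333·0.00106053 = 0.000353509.
Normalizing constant: 0.333333·0.133333 + 0.333333·0.0256516 + 0.333333·0.00106053 = 0.0533485.
P(III | observation) = 0.000353509 / 0.0533485 = 0.00662642.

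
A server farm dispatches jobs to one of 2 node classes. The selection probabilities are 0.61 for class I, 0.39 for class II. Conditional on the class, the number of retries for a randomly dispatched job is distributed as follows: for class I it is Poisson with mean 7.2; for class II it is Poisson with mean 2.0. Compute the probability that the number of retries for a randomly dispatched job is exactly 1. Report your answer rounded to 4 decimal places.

0.1088

Conditional on each class, P(X = 1): I: 0.00537542; II: 0.270671.
By total probability, P(X = 1) = 0.61·0.00537542 + 0.39·0.270671 = 0.108841.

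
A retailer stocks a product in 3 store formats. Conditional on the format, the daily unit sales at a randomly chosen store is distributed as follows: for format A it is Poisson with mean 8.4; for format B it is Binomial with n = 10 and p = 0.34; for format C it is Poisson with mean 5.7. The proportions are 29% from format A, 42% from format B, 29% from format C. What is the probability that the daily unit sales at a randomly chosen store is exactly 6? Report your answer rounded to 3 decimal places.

0.104

Conditional on each format, P(X = 6): A: 0.109716; B: 0.0615557; C: 0.159382.
By total probability, P(X = 6) = 0.29·0.109716 + 0.42·0.0615557 + 0.29·0.159382 = 0.103892.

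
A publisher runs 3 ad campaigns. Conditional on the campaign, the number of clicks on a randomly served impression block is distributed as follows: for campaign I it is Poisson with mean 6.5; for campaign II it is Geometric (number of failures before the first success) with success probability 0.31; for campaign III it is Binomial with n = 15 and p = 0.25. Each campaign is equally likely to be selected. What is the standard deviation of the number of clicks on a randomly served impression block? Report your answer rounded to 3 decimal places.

Per component, I: μ=6.5, E[X²]=48.75; II: μ=2.22581, E[X²]=12.1342; III: μ=3.75, E[X²]=16.875.
E[X] = 0.333333·6.5 + 0.333333·2.22581 + 0.333333·3.75 = 4.1586.
E[X²] = 0.333333·48.75 + 0.333333·12.1342 + 0.333333·16.875 = 25.9197.
Var(X) = E[X²] − (E[X])² = 25.9197 − 17.294 = 8.62577.
SD(X) = √8.62577 = 2.93697.

2.937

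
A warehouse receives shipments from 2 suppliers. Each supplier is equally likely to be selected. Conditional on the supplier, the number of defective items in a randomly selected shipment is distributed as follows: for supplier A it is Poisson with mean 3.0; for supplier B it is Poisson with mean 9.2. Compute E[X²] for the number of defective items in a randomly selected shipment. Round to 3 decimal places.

For each component E[X²] = Var + (mean)², giving A: 12; B: 93.84.
Overall E[X²] = 0.5·12 + 0.5·93.84 = 52.92.

52.920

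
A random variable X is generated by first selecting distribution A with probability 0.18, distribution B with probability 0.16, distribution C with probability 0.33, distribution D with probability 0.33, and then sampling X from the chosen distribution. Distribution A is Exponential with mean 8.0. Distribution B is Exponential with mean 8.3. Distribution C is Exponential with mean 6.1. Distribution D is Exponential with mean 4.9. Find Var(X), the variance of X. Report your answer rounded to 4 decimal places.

Per component, A: μ=8, E[X²]=128; B: μ=8.3, E[X²]=137.78; C: μ=6.1, E[X²]=74.42; D: μ=4.9, E[X²]=48.02.
E[X] = 0.18·8 + 0.16·8.3 + 0.33·6.1 + 0.33·4.9 = 6.398.
E[X²] = 0.18·128 + 0.16·137.78 + 0.33·74.42 + 0.33·48.02 = 85.49.
Var(X) = E[X²] − (E[X])² = 85.49 − 40.9344 = 44.5556.

44.5556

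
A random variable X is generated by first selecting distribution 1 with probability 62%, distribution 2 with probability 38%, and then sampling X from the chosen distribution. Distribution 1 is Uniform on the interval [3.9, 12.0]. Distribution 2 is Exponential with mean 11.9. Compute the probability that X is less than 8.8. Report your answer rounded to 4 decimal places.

0.5737

Conditional on each component, P(X < 8.8): 1: 0.604938; 2: 0.522645.
By total probability, P(X < 8.8) = 0.62·0.604938 + 0.38·0.522645 = 0.573667.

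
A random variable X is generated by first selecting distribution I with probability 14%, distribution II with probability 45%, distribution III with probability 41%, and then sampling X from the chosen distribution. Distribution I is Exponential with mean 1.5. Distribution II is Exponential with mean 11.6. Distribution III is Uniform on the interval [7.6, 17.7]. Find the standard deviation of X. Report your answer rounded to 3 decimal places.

8.838

Per component, I: μ=1.5, E[X²]=4.5; II: μ=11.6, E[X²]=269.12; III: μ=12.65, E[X²]=168.523.
E[X] = 0.14·1.5 + 0.45·11.6 + 0.41·12.65 = 10.6165.
E[X²] = 0.14·4.5 + 0.45·269.12 + 0.41·168.523 = 190.829.
Var(X) = E[X²] − (E[X])² = 190.829 − 112.71 = 78.1185.
SD(X) = √78.1185 = 8.83847.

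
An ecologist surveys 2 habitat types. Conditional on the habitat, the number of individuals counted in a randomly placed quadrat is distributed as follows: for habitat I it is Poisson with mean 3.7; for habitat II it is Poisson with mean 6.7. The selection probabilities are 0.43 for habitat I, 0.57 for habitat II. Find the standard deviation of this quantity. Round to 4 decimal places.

Per component, I: μ=3.7, E[X²]=17.39; II: μ=6.7, E[X²]=51.59.
E[X] = 0.43·3.7 + 0.57·6.7 = 5.41.
E[X²] = 0.43·17.39 + 0.57·51.59 = 36.884.
Var(X) = E[X²] − (E[X])² = 36.884 − 29.2681 = 7.6159.
SD(X) = √7.6159 = 2.75969.

2.7597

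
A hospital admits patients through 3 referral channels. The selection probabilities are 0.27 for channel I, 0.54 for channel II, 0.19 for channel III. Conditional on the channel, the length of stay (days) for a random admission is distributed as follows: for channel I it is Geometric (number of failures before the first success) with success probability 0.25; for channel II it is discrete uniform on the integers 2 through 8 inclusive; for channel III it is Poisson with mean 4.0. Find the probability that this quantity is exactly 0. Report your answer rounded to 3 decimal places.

0.071

Conditional on each channel, P(X = 0): I: 0.25; II: 0; III: 0.0183156.
By total probability, P(X = 0) = 0.27·0.25 + 0.54·0 + 0.19·0.0183156 = 0.07098.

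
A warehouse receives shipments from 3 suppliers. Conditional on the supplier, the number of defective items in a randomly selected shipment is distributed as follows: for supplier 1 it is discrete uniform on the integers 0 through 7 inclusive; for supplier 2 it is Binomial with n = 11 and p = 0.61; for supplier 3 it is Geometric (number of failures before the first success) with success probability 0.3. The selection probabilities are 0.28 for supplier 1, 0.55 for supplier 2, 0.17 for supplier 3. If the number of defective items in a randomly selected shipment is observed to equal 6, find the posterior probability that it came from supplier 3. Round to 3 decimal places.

Likelihoods P(X=6 | ·): 1: 0.125; 2: 0.214755; 3: 0.0352947.
Posterior ∝ prior × likelihood. Numerator for 3: 0.17·0.0352947 = 0.0060001.
Normalizing constant: 0.28·0.125 + 0.55·0.214755 + 0.17·0.0352947 = 0.159116.
P(3 | observation) = 0.0060001 / 0.159116 = 0.0377091.

0.038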